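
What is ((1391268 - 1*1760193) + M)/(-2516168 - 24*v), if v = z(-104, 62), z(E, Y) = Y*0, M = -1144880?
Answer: 1513805/2516168 ≈ 0.60163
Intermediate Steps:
z(E, Y) = 0
v = 0
((1391268 - 1*1760193) + M)/(-2516168 - 24*v) = ((1391268 - 1*1760193) - 1144880)/(-2516168 - 24*0) = ((1391268 - 1760193) - 1144880)/(-2516168 + 0) = (-368925 - 1144880)/(-2516168) = -1513805*(-1/2516168) = 1513805/2516168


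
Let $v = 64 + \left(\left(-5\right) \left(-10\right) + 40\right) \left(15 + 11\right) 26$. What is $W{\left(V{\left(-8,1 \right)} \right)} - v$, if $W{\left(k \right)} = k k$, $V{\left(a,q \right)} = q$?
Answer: $-60903$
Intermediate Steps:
$W{\left(k \right)} = k^{2}$
$v = 60904$ ($v = 64 + \left(50 + 40\right) 26 \cdot 26 = 64 + 90 \cdot 26 \cdot 26 = 64 + 2340 \cdot 26 = 64 + 60840 = 60904$)
$W{\left(V{\left(-8,1 \right)} \right)} - v = 1^{2} - 60904 = 1 - 60904 = -60903$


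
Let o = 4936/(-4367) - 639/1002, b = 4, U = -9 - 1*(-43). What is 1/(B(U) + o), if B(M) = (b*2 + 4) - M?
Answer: -1458578/34667511 ≈ -0.042073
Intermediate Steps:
U = 34 (U = -9 + 43 = 34)
B(M) = 12 - M (B(M) = (4*2 + 4) - M = (8 + 4) - M = 12 - M)
o = -2578795/1458578 (o = 4936*(-1/4367) - 639*1/1002 = -4936/4367 - 213/334 = -2578795/1458578 ≈ -1.7680)
1/(B(U) + o) = 1/((12 - 1*34) - 2578795/1458578) = 1/((12 - 34) - 2578795/1458578) = 1/(-22 - 2578795/1458578) = 1/(-34667511/1458578) = -1458578/34667511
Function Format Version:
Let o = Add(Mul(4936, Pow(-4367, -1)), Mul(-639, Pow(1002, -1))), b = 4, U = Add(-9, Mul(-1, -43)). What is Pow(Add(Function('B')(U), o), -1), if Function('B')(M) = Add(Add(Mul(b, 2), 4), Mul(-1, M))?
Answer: Rational(-1458578, 34667511) ≈ -0.042073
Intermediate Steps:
U = 34 (U = Add(-9, 43) = 34)
Function('B')(M) = Add(12, Mul(-1, M)) (Function('B')(M) = Add(Add(Mul(4, 2), 4), Mul(-1, M)) = Add(Add(8, 4), Mul(-1, M)) = Add(12, Mul(-1, M)))
o = Rational(-2578795, 1458578) (o = Add(Mul(4936, Rational(-1, 4367)), Mul(-639, Rational(1, 1002))) = Add(Rational(-4936, 4367), Rational(-213, 334)) = Rational(-2578795, 1458578) ≈ -1.7680)
Pow(Add(Function('B')(U), o), -1) = Pow(Add(Add(12, Mul(-1, 34)), Rational(-2578795, 1458578)), -1) = Pow(Add(Add(12, -34), Rational(-2578795, 1458578)), -1) = Pow(Add(-22, Rational(-2578795, 1458578)), -1) = Pow(Rational(-34667511, 1458578), -1) = Rational(-1458578, 34667511)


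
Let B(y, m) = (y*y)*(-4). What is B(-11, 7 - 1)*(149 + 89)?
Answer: -115192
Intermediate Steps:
B(y, m) = -4*y**2 (B(y, m) = y**2*(-4) = -4*y**2)
B(-11, 7 - 1)*(149 + 89) = (-4*(-11)**2)*(149 + 89) = -4*121*238 = -484*238 = -115192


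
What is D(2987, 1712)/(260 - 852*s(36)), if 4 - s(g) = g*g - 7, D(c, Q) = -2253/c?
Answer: -2253/3271003960 ≈ -6.8878e-7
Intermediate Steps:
s(g) = 11 - g² (s(g) = 4 - (g*g - 7) = 4 - (g² - 7) = 4 - (-7 + g²) = 4 + (7 - g²) = 11 - g²)
D(2987, 1712)/(260 - 852*s(36)) = (-2253/2987)/(260 - 852*(11 - 1*36²)) = (-2253*1/2987)/(260 - 852*(11 - 1*1296)) = -2253/(2987*(260 - 852*(11 - 1296))) = -2253/(2987*(260 - 852*(-1285))) = -2253/(2987*(260 + 1094820)) = -2253/2987/1095080 = -2253/2987*1/1095080 = -2253/3271003960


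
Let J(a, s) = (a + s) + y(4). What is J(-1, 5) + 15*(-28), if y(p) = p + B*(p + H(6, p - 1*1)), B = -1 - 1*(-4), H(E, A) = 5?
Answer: -385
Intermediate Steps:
B = 3 (B = -1 + 4 = 3)
y(p) = 15 + 4*p (y(p) = p + 3*(p + 5) = p + 3*(5 + p) = p + (15 + 3*p) = 15 + 4*p)
J(a, s) = 31 + a + s (J(a, s) = (a + s) + (15 + 4*4) = (a + s) + (15 + 16) = (a + s) + 31 = 31 + a + s)
J(-1, 5) + 15*(-28) = (31 - 1 + 5) + 15*(-28) = 35 - 420 = -385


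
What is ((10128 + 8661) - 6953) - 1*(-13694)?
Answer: 25530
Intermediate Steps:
((10128 + 8661) - 6953) - 1*(-13694) = (18789 - 6953) + 13694 = 11836 + 13694 = 25530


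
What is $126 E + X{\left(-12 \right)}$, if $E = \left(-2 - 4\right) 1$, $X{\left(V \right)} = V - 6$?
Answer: $-774$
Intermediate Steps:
$X{\left(V \right)} = -6 + V$
$E = -6$ ($E = \left(-6\right) 1 = -6$)
$126 E + X{\left(-12 \right)} = 126 \left(-6\right) - 18 = -756 - 18 = -774$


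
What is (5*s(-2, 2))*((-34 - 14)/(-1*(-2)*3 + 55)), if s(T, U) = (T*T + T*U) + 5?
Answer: -1200/61 ≈ -19.672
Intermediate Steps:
s(T, U) = 5 + T² + T*U (s(T, U) = (T² + T*U) + 5 = 5 + T² + T*U)
(5*s(-2, 2))*((-34 - 14)/(-1*(-2)*3 + 55)) = (5*(5 + (-2)² - 2*2))*((-34 - 14)/(-1*(-2)*3 + 55)) = (5*(5 + 4 - 4))*(-48/(2*3 + 55)) = (5*5)*(-48/(6 + 55)) = 25*(-48/61) = -1200/61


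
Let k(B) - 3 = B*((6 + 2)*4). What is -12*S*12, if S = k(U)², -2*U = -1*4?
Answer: -646416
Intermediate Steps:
U = 2 (U = -(-1)*4/2 = -½*(-4) = 2)
k(B) = 3 + 32*B (k(B) = 3 + B*((6 + 2)*4) = 3 + B*(8*4) = 3 + B*32 = 3 + 32*B)
S = 4489 (S = (3 + 32*2)² = (3 + 64)² = 67² = 4489)
-12*S*12 = -12*4489*12 = -53868*12 = -646416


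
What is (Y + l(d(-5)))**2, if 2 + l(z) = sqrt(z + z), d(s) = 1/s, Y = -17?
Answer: (95 - I*sqrt(10))**2/25 ≈ 360.6 - 24.033*I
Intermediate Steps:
l(z) = -2 + sqrt(2)*sqrt(z) (l(z) = -2 + sqrt(z + z) = -2 + sqrt(2*z) = -2 + sqrt(2)*sqrt(z))
(Y + l(d(-5)))**2 = (-17 + (-2 + sqrt(2)*sqrt(1/(-5))))**2 = (-17 + (-2 + sqrt(2)*sqrt(-1/5)))**2 = (-17 + (-2 + sqrt(2)*(I*sqrt(5)/5)))**2 = (-17 + (-2 + I*sqrt(10)/5))**2 = (-19 + I*sqrt(10)/5)**2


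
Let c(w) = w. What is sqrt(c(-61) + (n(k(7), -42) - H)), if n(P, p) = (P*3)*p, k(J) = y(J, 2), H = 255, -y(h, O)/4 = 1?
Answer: 2*sqrt(47) ≈ 13.711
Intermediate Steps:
y(h, O) = -4 (y(h, O) = -4*1 = -4)
k(J) = -4
n(P, p) = 3*P*p (n(P, p) = (3*P)*p = 3*P*p)
sqrt(c(-61) + (n(k(7), -42) - H)) = sqrt(-61 + (3*(-4)*(-42) - 1*255)) = sqrt(-61 + (504 - 255)) = sqrt(-61 + 249) = sqrt(188) = 2*sqrt(47)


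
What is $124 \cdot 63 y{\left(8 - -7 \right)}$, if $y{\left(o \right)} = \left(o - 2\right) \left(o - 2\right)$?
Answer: $1320228$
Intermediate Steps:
$y{\left(o \right)} = \left(-2 + o\right)^{2}$ ($y{\left(o \right)} = \left(-2 + o\right) \left(-2 + o\right) = \left(-2 + o\right)^{2}$)
$124 \cdot 63 y{\left(8 - -7 \right)} = 124 \cdot 63 \left(-2 + \left(8 - -7\right)\right)^{2} = 7812 \left(-2 + \left(8 + 7\right)\right)^{2} = 7812 \left(-2 + 15\right)^{2} = 7812 \cdot 13^{2} = 7812 \cdot 169 = 1320228$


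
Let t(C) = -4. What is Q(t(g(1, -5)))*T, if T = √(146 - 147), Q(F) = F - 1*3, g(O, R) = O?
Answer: -7*I ≈ -7.0*I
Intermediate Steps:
Q(F) = -3 + F (Q(F) = F - 3 = -3 + F)
T = I (T = √(-1) = I ≈ 1.0*I)
Q(t(g(1, -5)))*T = (-3 - 4)*I = -7*I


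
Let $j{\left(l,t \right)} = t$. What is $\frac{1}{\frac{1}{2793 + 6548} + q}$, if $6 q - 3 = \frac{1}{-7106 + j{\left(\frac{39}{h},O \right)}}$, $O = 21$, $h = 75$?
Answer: $\frac{198542955}{99288062} \approx 1.9997$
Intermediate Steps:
$q = \frac{10627}{21255}$ ($q = \frac{1}{2} + \frac{1}{6 \left(-7106 + 21\right)} = \frac{1}{2} + \frac{1}{6 \left(-7085\right)} = \frac{1}{2} + \frac{1}{6} \left(- \frac{1}{7085}\right) = \frac{1}{2} - \frac{1}{42510} = \frac{10627}{21255} \approx 0.49998$)
$\frac{1}{\frac{1}{2793 + 6548} + q} = \frac{1}{\frac{1}{2793 + 6548} + \frac{10627}{21255}} = \frac{1}{\frac{1}{9341} + \frac{10627}{21255}} = \frac{1}{\frac{99288062}{198542955}} = \frac{198542955}{99288062}$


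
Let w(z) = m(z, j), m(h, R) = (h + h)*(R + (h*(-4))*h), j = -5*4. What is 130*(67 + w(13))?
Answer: -2343770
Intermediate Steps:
j = -20
m(h, R) = 2*h*(R - 4*h²) (m(h, R) = (2*h)*(R + (-4*h)*h) = (2*h)*(R - 4*h²) = 2*h*(R - 4*h²))
w(z) = 2*z*(-20 - 4*z²)
130*(67 + w(13)) = 130*(67 - 8*13*(5 + 13²)) = 130*(67 - 8*13*(5 + 169)) = 130*(67 - 8*13*174) = 130*(67 - 18096) = 130*(-18029) = -2343770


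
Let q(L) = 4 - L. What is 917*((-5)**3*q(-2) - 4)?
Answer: -691418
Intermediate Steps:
917*((-5)**3*q(-2) - 4) = 917*((-5)**3*(4 - 1*(-2)) - 4) = 917*(-125*(4 + 2) - 4) = 917*(-125*6 - 4) = 917*(-750 - 4) = 917*(-754) = -691418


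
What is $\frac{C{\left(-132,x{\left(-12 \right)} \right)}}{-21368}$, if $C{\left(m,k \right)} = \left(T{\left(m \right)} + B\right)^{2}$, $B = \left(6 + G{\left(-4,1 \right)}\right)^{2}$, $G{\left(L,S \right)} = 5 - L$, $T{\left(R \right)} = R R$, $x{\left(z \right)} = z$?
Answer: $- \frac{311487201}{21368} \approx -14577.0$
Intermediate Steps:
$T{\left(R \right)} = R^{2}$
$B = 225$ ($B = \left(6 + \left(5 - -4\right)\right)^{2} = \left(6 + \left(5 + 4\right)\right)^{2} = \left(6 + 9\right)^{2} = 15^{2} = 225$)
$C{\left(m,k \right)} = \left(225 + m^{2}\right)^{2}$ ($C{\left(m,k \right)} = \left(m^{2} + 225\right)^{2} = \left(225 + m^{2}\right)^{2}$)
$\frac{C{\left(-132,x{\left(-12 \right)} \right)}}{-21368} = \frac{\left(225 + \left(-132\right)^{2}\right)^{2}}{-21368} = \left(225 + 17424\right)^{2} \left(- \frac{1}{21368}\right) = 17649^{2} \left(- \frac{1}{21368}\right) = 311487201 \left(- \frac{1}{21368}\right) = - \frac{311487201}{21368}$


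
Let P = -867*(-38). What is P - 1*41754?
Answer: -8808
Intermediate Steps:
P = 32946
P - 1*41754 = 32946 - 1*41754 = 32946 - 41754 = -8808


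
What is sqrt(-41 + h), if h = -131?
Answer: 2*I*sqrt(43) ≈ 13.115*I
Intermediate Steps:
sqrt(-41 + h) = sqrt(-41 - 131) = sqrt(-172) = 2*I*sqrt(43)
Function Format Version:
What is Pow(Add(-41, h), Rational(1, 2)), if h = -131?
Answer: Mul(2, I, Pow(43, Rational(1, 2))) ≈ Mul(13.115, I)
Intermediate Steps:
Pow(Add(-41, h), Rational(1, 2)) = Pow(Add(-41, -131), Rational(1, 2)) = Pow(-172, Rational(1, 2)) = Mul(2, I, Pow(43, Rational(1, 2)))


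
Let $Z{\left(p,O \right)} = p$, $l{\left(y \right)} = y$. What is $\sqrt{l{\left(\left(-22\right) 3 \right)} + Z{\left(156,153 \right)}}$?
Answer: $3 \sqrt{10} \approx 9.4868$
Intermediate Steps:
$\sqrt{l{\left(\left(-22\right) 3 \right)} + Z{\left(156,153 \right)}} = \sqrt{\left(-22\right) 3 + 156} = \sqrt{-66 + 156} = \sqrt{90} = 3 \sqrt{10}$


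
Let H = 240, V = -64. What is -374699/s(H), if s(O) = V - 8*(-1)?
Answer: 374699/56 ≈ 6691.1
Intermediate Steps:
s(O) = -56 (s(O) = -64 - 8*(-1) = -64 + 8 = -56)
-374699/s(H) = -374699/(-56) = -374699*(-1/56) = 374699/56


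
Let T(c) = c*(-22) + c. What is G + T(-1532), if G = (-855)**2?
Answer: 763197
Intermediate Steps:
T(c) = -21*c (T(c) = -22*c + c = -21*c)
G = 731025
G + T(-1532) = 731025 - 21*(-1532) = 731025 + 32172 = 763197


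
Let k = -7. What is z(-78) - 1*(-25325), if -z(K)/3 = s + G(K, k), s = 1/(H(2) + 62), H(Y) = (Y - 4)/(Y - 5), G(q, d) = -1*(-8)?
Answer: 4756579/188 ≈ 25301.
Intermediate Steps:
G(q, d) = 8
H(Y) = (-4 + Y)/(-5 + Y)
s = 3/188 (s = 1/((-4 + 2)/(-5 + 2) + 62) = 1/(-2/(-3) + 62) = 1/(-⅓*(-2) + 62) = 1/(⅔ + 62) = 1/(188/3) = 3/188 ≈ 0.015957)
z(K) = -4521/188 (z(K) = -3*(3/188 + 8) = -3*1507/188 = -4521/188)
z(-78) - 1*(-25325) = -4521/188 - 1*(-25325) = -4521/188 + 25325 = 4756579/188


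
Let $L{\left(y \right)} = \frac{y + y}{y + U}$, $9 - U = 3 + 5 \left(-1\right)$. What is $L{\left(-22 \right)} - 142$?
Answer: $-138$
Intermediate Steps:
$U = 11$ ($U = 9 - \left(3 + 5 \left(-1\right)\right) = 9 - \left(3 - 5\right) = 9 - -2 = 9 + 2 = 11$)
$L{\left(y \right)} = \frac{2 y}{11 + y}$ ($L{\left(y \right)} = \frac{y + y}{y + 11} = \frac{2 y}{11 + y}$)
$L{\left(-22 \right)} - 142 = 2 \left(-22\right) \frac{1}{11 - 22} - 142 = 2 \left(-22\right) \frac{1}{-11} - 142 = 2 \left(-22\right) \left(- \frac{1}{11}\right) - 142 = 4 - 142 = -138$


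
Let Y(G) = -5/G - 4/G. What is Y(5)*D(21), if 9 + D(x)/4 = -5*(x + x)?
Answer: 7884/5 ≈ 1576.8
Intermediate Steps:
Y(G) = -9/G
D(x) = -36 - 40*x (D(x) = -36 + 4*(-5*(x + x)) = -36 + 4*(-10*x) = -36 - 40*x)
Y(5)*D(21) = (-9/5)*(-36 - 40*21) = (-9*⅕)*(-36 - 840) = -9/5*(-876) = 7884/5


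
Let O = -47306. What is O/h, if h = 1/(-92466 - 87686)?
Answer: 8522270512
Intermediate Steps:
h = -1/180152 (h = 1/(-180152) = -1/180152 ≈ -5.5509e-6)
O/h = -47306/(-1/180152) = -47306*(-180152) = 8522270512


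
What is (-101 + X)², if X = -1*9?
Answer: 12100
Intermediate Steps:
X = -9
(-101 + X)² = (-101 - 9)² = (-110)² = 12100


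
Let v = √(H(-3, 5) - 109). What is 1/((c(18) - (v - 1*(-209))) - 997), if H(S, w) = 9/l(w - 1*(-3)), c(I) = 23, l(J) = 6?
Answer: -2366/2799193 + I*√430/2799193 ≈ -0.00084524 + 7.408e-6*I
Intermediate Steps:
H(S, w) = 3/2 (H(S, w) = 9/6 = 9*(⅙) = 3/2)
v = I*√430/2 (v = √(3/2 - 109) = √(-215/2) = I*√430/2 ≈ 10.368*I)
1/((c(18) - (v - 1*(-209))) - 997) = 1/((23 - (I*√430/2 - 1*(-209))) - 997) = 1/((23 - (I*√430/2 + 209)) - 997) = 1/((23 - (209 + I*√430/2)) - 997) = 1/((23 + (-209 - I*√430/2)) - 997) = 1/((-186 - I*√430/2) - 997) = 1/(-1183 - I*√430/2)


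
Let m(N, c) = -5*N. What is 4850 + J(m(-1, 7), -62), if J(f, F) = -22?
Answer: 4828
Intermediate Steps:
4850 + J(m(-1, 7), -62) = 4850 - 22 = 4828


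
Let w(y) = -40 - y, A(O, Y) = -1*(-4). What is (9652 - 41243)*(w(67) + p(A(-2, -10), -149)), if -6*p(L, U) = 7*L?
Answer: 10582985/3 ≈ 3.5277e+6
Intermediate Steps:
A(O, Y) = 4
p(L, U) = -7*L/6
(9652 - 41243)*(w(67) + p(A(-2, -10), -149)) = (9652 - 41243)*((-40 - 1*67) - 7/6*4) = -31591*((-40 - 67) - 14/3) = -31591*(-107 - 14/3) = -31591*(-335/3) = 10582985/3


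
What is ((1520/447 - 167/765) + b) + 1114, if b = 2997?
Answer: 468955052/113985 ≈ 4114.2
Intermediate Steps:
((1520/447 - 167/765) + b) + 1114 = ((1520/447 - 167/765) + 2997) + 1114 = (362717/113985 + 2997) + 1114 = 341975762/113985 + 1114 = 468955052/113985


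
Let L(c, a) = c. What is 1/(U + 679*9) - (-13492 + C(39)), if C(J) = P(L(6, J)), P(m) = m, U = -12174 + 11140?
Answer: 68468423/5077 ≈ 13486.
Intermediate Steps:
U = -1034
C(J) = 6
1/(U + 679*9) - (-13492 + C(39)) = 1/(-1034 + 679*9) - (-13492 + 6) = 1/(-1034 + 6111) - 1*(-13486) = 1/5077 + 13486 = 68468423/5077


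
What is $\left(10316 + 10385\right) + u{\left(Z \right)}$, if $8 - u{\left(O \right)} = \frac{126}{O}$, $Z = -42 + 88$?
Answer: $\frac{476244}{23} \approx 20706.0$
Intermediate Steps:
$Z = 46$
$u{\left(O \right)} = 8 - \frac{126}{O}$
$\left(10316 + 10385\right) + u{\left(Z \right)} = \left(10316 + 10385\right) + \left(8 - \frac{126}{46}\right) = 20701 + \left(8 - \frac{63}{23}\right) = 20701 + \frac{121}{23} = \frac{476244}{23}$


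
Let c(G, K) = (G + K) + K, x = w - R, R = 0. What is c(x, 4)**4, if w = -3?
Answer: 625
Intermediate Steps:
x = -3 (x = -3 - 1*0 = -3 + 0 = -3)
c(G, K) = G + 2*K
c(x, 4)**4 = (-3 + 2*4)**4 = (-3 + 8)**4 = 5**4 = 625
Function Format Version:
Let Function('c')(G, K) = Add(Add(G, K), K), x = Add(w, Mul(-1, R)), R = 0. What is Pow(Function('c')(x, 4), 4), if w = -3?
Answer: 625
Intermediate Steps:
x = -3 (x = Add(-3, Mul(-1, 0)) = Add(-3, 0) = -3)
Function('c')(G, K) = Add(G, Mul(2, K))
Pow(Function('c')(x, 4), 4) = Pow(Add(-3, Mul(2, 4)), 4) = Pow(Add(-3, 8), 4) = Pow(5, 4) = 625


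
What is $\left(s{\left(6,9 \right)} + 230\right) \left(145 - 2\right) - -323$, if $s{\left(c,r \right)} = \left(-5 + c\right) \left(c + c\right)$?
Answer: $34929$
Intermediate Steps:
$s{\left(c,r \right)} = 2 c \left(-5 + c\right)$ ($s{\left(c,r \right)} = \left(-5 + c\right) 2 c = 2 c \left(-5 + c\right)$)
$\left(s{\left(6,9 \right)} + 230\right) \left(145 - 2\right) - -323 = \left(2 \cdot 6 \left(-5 + 6\right) + 230\right) \left(145 - 2\right) - -323 = \left(2 \cdot 6 \cdot 1 + 230\right) 143 + 323 = \left(12 + 230\right) 143 + 323 = 242 \cdot 143 + 323 = 34606 + 323 = 34929$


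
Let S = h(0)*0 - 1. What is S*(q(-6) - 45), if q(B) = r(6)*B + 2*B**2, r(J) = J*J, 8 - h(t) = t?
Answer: 189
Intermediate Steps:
h(t) = 8 - t
r(J) = J**2
S = -1 (S = (8 - 1*0)*0 - 1 = (8 + 0)*0 - 1 = 8*0 - 1 = 0 - 1 = -1)
q(B) = 2*B**2 + 36*B (q(B) = 6**2*B + 2*B**2 = 36*B + 2*B**2 = 2*B**2 + 36*B)
S*(q(-6) - 45) = -(2*(-6)*(18 - 6) - 45) = -(2*(-6)*12 - 45) = -(-144 - 45) = -1*(-189) = 189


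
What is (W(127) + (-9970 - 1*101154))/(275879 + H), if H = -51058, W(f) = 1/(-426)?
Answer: -47338825/95773746 ≈ -0.49428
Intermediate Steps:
W(f) = -1/426
(W(127) + (-9970 - 1*101154))/(275879 + H) = (-1/426 + (-9970 - 1*101154))/(275879 - 51058) = (-1/426 + (-9970 - 101154))/224821 = (-1/426 - 111124)*(1/224821) = -47338825/426*1/224821 = -47338825/95773746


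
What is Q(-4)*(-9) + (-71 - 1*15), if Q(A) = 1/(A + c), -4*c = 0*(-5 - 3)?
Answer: -335/4 ≈ -83.750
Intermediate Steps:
c = 0 (c = -0*(-5 - 3) = -0*(-8) = -¼*0 = 0)
Q(A) = 1/A (Q(A) = 1/(A + 0) = 1/A)
Q(-4)*(-9) + (-71 - 1*15) = -9/(-4) + (-71 - 1*15) = -¼*(-9) + (-71 - 15) = 9/4 - 86 = -335/4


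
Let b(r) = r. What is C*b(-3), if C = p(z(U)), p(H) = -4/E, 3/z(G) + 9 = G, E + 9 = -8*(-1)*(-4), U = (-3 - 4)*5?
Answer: -12/41 ≈ -0.29268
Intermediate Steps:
U = -35 (U = -7*5 = -35)
E = -41 (E = -9 - 8*(-1)*(-4) = -9 - 4*(-2)*(-4) = -9 + 8*(-4) = -9 - 32 = -41)
z(G) = 3/(-9 + G)
p(H) = 4/41 (p(H) = -4/(-41) = -4*(-1/41) = 4/41)
C = 4/41 ≈ 0.097561
C*b(-3) = (4/41)*(-3) = -12/41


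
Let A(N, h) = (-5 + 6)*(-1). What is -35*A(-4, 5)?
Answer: 35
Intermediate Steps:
A(N, h) = -1 (A(N, h) = 1*(-1) = -1)
-35*A(-4, 5) = -35*(-1) = 35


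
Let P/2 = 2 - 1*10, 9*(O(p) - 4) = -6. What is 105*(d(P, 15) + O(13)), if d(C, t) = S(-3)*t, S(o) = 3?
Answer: 5075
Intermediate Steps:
O(p) = 10/3 (O(p) = 4 + (1/9)*(-6) = 4 - 2/3 = 10/3)
P = -16 (P = 2*(2 - 1*10) = 2*(2 - 10) = 2*(-8) = -16)
d(C, t) = 3*t
105*(d(P, 15) + O(13)) = 105*(3*15 + 10/3) = 105*(45 + 10/3) = 105*(145/3) = 5075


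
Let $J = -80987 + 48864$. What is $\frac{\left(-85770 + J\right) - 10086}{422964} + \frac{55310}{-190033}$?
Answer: $- \frac{47714372147}{80377117812} \approx -0.59363$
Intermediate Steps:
$J = -32123$
$\frac{\left(-85770 + J\right) - 10086}{422964} + \frac{55310}{-190033} = \frac{\left(-85770 - 32123\right) - 10086}{422964} + \frac{55310}{-190033} = \left(-117893 - 10086\right) \frac{1}{422964} + 55310 \left(- \frac{1}{190033}\right) = \left(-127979\right) \frac{1}{422964} - \frac{55310}{190033} = - \frac{127979}{422964} - \frac{55310}{190033} = - \frac{47714372147}{80377117812}$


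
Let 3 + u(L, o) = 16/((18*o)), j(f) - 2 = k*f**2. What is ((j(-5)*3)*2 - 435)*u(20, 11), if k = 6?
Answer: -15317/11 ≈ -1392.5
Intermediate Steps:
j(f) = 2 + 6*f**2
u(L, o) = -3 + 8/(9*o) (u(L, o) = -3 + 16/((18*o)) = -3 + 16*(1/(18*o)) = -3 + 8/(9*o))
((j(-5)*3)*2 - 435)*u(20, 11) = (((2 + 6*(-5)**2)*3)*2 - 435)*(-3 + (8/9)/11) = (((2 + 6*25)*3)*2 - 435)*(-3 + (8/9)*(1/11)) = (((2 + 150)*3)*2 - 435)*(-3 + 8/99) = ((152*3)*2 - 435)*(-289/99) = (456*2 - 435)*(-289/99) = (912 - 435)*(-289/99) = 477*(-289/99) = -15317/11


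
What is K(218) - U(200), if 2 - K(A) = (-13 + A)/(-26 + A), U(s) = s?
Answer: -38221/192 ≈ -199.07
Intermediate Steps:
K(A) = 2 - (-13 + A)/(-26 + A)
K(218) - U(200) = (-39 + 218)/(-26 + 218) - 1*200 = 179/192 - 200 = -38221/192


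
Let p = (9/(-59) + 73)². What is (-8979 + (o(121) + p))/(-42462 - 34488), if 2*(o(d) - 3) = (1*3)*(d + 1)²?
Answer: -32472077/133931475 ≈ -0.24245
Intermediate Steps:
o(d) = 3 + 3*(1 + d)²/2 (o(d) = 3 + ((1*3)*(d + 1)²)/2 = 3 + (3*(1 + d)²)/2 = 3 + 3*(1 + d)²/2)
p = 18472804/3481 (p = (9*(-1/59) + 73)² = (-9/59 + 73)² = (4298/59)² = 18472804/3481 ≈ 5306.8)
(-8979 + (o(121) + p))/(-42462 - 34488) = (-8979 + ((3 + 3*(1 + 121)²/2) + 18472804/3481))/(-42462 - 34488) = (-8979 + ((3 + (3/2)*122²) + 18472804/3481))/(-76950) = (-8979 + ((3 + (3/2)*14884) + 18472804/3481))*(-1/76950) = (-8979 + ((3 + 22326) + 18472804/3481))*(-1/76950) = (-8979 + (22329 + 18472804/3481))*(-1/76950) = (-8979 + 96200053/3481)*(-1/76950) = (64944154/3481)*(-1/76950) = -32472077/133931475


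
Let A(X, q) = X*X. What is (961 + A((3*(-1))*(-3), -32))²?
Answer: 1085764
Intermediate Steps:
A(X, q) = X²
(961 + A((3*(-1))*(-3), -32))² = (961 + ((3*(-1))*(-3))²)² = (961 + (-3*(-3))²)² = (961 + 9²)² = (961 + 81)² = 1042² = 1085764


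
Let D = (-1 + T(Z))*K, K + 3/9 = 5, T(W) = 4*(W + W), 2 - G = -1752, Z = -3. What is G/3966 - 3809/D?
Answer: 22966691/694050 ≈ 33.091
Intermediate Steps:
G = 1754 (G = 2 - 1*(-1752) = 2 + 1752 = 1754)
T(W) = 8*W (T(W) = 4*(2*W) = 8*W)
K = 14/3 (K = -⅓ + 5 = 14/3 ≈ 4.6667)
D = -350/3 (D = (-1 + 8*(-3))*(14/3) = (-1 - 24)*(14/3) = -25*14/3 = -350/3 ≈ -116.67)
G/3966 - 3809/D = 1754/3966 - 3809/(-350/3) = 1754*(1/3966) - 3809*(-3/350) = 877/1983 + 11427/350 = 22966691/694050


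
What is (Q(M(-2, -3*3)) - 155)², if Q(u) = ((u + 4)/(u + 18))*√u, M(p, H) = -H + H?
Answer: 24025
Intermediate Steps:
M(p, H) = 0
Q(u) = √u*(4 + u)/(18 + u) (Q(u) = ((4 + u)/(18 + u))*√u = √u*(4 + u)/(18 + u))
(Q(M(-2, -3*3)) - 155)² = (√0*(4 + 0)/(18 + 0) - 155)² = (0*4/18 - 155)² = (0*(1/18)*4 - 155)² = (0 - 155)² = (-155)² = 24025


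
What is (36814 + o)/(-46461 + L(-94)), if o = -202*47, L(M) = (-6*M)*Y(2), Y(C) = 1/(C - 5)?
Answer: -27320/46649 ≈ -0.58565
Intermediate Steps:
Y(C) = 1/(-5 + C)
L(M) = 2*M (L(M) = (-6*M)/(-5 + 2) = -6*M/(-3) = -6*M*(-⅓) = 2*M)
o = -9494
(36814 + o)/(-46461 + L(-94)) = (36814 - 9494)/(-46461 + 2*(-94)) = 27320/(-46461 - 188) = 27320/(-46649) = 27320*(-1/46649) = -27320/46649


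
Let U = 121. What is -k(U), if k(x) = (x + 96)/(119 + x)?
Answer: -217/240 ≈ -0.90417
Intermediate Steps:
k(x) = (96 + x)/(119 + x)
-k(U) = -(96 + 121)/(119 + 121) = -217/240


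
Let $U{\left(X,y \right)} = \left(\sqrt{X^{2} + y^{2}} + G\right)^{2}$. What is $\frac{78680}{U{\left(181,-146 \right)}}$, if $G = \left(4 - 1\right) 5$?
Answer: $\frac{78680}{\left(15 + \sqrt{54077}\right)^{2}} \approx 1.284$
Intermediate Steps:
$G = 15$ ($G = 3 \cdot 5 = 15$)
$U{\left(X,y \right)} = \left(15 + \sqrt{X^{2} + y^{2}}\right)^{2}$ ($U{\left(X,y \right)} = \left(\sqrt{X^{2} + y^{2}} + 15\right)^{2} = \left(15 + \sqrt{X^{2} + y^{2}}\right)^{2}$)
$\frac{78680}{U{\left(181,-146 \right)}} = \frac{78680}{\left(15 + \sqrt{181^{2} + \left(-146\right)^{2}}\right)^{2}} = \frac{78680}{\left(15 + \sqrt{32761 + 21316}\right)^{2}} = \frac{78680}{\left(15 + \sqrt{54077}\right)^{2}}$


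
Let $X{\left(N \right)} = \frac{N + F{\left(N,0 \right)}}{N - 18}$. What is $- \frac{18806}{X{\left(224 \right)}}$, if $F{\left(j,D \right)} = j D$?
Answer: $- \frac{968509}{56} \approx -17295.0$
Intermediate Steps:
$F{\left(j,D \right)} = D j$
$X{\left(N \right)} = \frac{N}{-18 + N}$ ($X{\left(N \right)} = \frac{N + 0 N}{N - 18} = \frac{N + 0}{-18 + N} = \frac{N}{-18 + N}$)
$- \frac{18806}{X{\left(224 \right)}} = - \frac{18806}{224 \frac{1}{-18 + 224}} = - \frac{18806}{224 \cdot \frac{1}{206}} = - \frac{18806}{\frac{112}{103}} = \left(-18806\right) \frac{103}{112} = - \frac{968509}{56}$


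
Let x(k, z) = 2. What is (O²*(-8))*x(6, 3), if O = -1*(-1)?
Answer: -16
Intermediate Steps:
O = 1
(O²*(-8))*x(6, 3) = (1²*(-8))*2 = (1*(-8))*2 = -8*2 = -16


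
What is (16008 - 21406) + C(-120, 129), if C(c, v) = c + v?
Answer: -5389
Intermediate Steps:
(16008 - 21406) + C(-120, 129) = (16008 - 21406) + (-120 + 129) = -5398 + 9 = -5389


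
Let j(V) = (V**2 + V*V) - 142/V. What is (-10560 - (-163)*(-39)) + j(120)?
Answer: 712909/60 ≈ 11882.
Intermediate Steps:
j(V) = -142/V + 2*V**2 (j(V) = (V**2 + V**2) - 142/V = 2*V**2 - 142/V = -142/V + 2*V**2)
(-10560 - (-163)*(-39)) + j(120) = (-10560 - (-163)*(-39)) + 2*(-71 + 120**3)/120 = (-10560 - 1*6357) + 2*(1/120)*(-71 + 1728000) = (-10560 - 6357) + 2*(1/120)*1727929 = -16917 + 1727929/60 = 712909/60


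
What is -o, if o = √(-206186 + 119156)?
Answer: -3*I*√9670 ≈ -295.01*I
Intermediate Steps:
o = 3*I*√9670 (o = √(-87030) = 3*I*√9670 ≈ 295.01*I)
-o = -3*I*√9670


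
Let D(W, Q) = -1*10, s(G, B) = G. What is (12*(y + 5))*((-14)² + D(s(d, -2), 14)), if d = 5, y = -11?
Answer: -13392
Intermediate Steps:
D(W, Q) = -10
(12*(y + 5))*((-14)² + D(s(d, -2), 14)) = (12*(-11 + 5))*((-14)² - 10) = (12*(-6))*(196 - 10) = -72*186 = -13392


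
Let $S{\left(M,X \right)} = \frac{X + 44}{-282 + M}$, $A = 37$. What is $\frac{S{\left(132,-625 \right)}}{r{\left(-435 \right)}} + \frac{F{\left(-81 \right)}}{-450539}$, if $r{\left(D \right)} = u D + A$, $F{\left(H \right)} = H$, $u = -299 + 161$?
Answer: $\frac{141653887}{579911273850} \approx 0.00024427$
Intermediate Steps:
$u = -138$
$S{\left(M,X \right)} = \frac{44 + X}{-282 + M}$
$r{\left(D \right)} = 37 - 138 D$ ($r{\left(D \right)} = - 138 D + 37 = 37 - 138 D$)
$\frac{S{\left(132,-625 \right)}}{r{\left(-435 \right)}} + \frac{F{\left(-81 \right)}}{-450539} = \frac{\frac{1}{-282 + 132} \left(44 - 625\right)}{37 - -60030} - \frac{81}{-450539} = \frac{\frac{1}{-150} \left(-581\right)}{37 + 60030} - - \frac{81}{450539} = \frac{\left(- \frac{1}{150}\right) \left(-581\right)}{60067} + \frac{81}{450539} = \frac{581}{150} \cdot \frac{1}{60067} + \frac{81}{450539} = \frac{83}{1287150} + \frac{81}{450539} = \frac{141653887}{579911273850}$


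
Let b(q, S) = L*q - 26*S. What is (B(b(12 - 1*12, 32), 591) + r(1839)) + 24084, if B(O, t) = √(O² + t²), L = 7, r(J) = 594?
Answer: 24678 + √1041505 ≈ 25699.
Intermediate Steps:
b(q, S) = -26*S + 7*q (b(q, S) = 7*q - 26*S = -26*S + 7*q)
(B(b(12 - 1*12, 32), 591) + r(1839)) + 24084 = (√((-26*32 + 7*(12 - 1*12))² + 591²) + 594) + 24084 = (√((-832 + 7*(12 - 12))² + 349281) + 594) + 24084 = (√((-832 + 7*0)² + 349281) + 594) + 24084 = (√((-832 + 0)² + 349281) + 594) + 24084 = (√((-832)² + 349281) + 594) + 24084 = (√(692224 + 349281) + 594) + 24084 = (√1041505 + 594) + 24084 = (594 + √1041505) + 24084 = 24678 + √1041505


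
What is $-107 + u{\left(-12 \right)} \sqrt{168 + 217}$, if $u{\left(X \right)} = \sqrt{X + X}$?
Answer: $-107 + 2 i \sqrt{2310} \approx -107.0 + 96.125 i$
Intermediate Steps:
$u{\left(X \right)} = \sqrt{2} \sqrt{X}$ ($u{\left(X \right)} = \sqrt{2 X} = \sqrt{2} \sqrt{X}$)
$-107 + u{\left(-12 \right)} \sqrt{168 + 217} = -107 + \sqrt{2} \sqrt{-12} \sqrt{168 + 217} = -107 + \sqrt{2} \cdot 2 i \sqrt{3} \sqrt{385} = -107 + 2 i \sqrt{6} \sqrt{385} = -107 + 2 i \sqrt{2310}$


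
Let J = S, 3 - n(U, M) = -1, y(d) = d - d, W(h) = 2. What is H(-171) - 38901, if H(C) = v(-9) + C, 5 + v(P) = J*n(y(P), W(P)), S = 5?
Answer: -39057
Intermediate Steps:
y(d) = 0
n(U, M) = 4 (n(U, M) = 3 - 1*(-1) = 3 + 1 = 4)
J = 5
v(P) = 15 (v(P) = -5 + 5*4 = -5 + 20 = 15)
H(C) = 15 + C
H(-171) - 38901 = (15 - 171) - 38901 = -156 - 38901 = -39057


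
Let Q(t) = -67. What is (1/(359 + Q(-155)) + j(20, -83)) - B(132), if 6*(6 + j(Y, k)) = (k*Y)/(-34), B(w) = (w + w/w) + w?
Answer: -3914501/14892 ≈ -262.86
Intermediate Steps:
B(w) = 1 + 2*w (B(w) = (w + 1) + w = (1 + w) + w = 1 + 2*w)
j(Y, k) = -6 - Y*k/204 (j(Y, k) = -6 + ((k*Y)/(-34))/6 = -6 + ((Y*k)*(-1/34))/6 = -6 + (-Y*k/34)/6 = -6 - Y*k/204)
(1/(359 + Q(-155)) + j(20, -83)) - B(132) = (1/(359 - 67) + (-6 - 1/204*20*(-83))) - (1 + 2*132) = (1/292 + (-6 + 415/51)) - (1 + 264) = (1/292 + 109/51) - 1*265 = 31879/14892 - 265 = -3914501/14892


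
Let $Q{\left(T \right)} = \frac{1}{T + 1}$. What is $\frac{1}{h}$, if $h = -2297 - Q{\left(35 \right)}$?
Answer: $- \frac{36}{82693} \approx -0.00043535$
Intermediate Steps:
$Q{\left(T \right)} = \frac{1}{1 + T}$
$h = - \frac{82693}{36}$ ($h = -2297 - \frac{1}{1 + 35} = -2297 - \frac{1}{36} = - \frac{82693}{36} \approx -2297.0$)
$\frac{1}{h} = \frac{1}{- \frac{82693}{36}} = - \frac{36}{82693}$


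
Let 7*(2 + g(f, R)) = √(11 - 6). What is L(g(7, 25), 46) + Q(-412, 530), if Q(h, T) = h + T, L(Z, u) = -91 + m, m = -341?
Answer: -314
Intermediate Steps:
g(f, R) = -2 + √5/7 (g(f, R) = -2 + √(11 - 6)/7 = -2 + √5/7)
L(Z, u) = -432 (L(Z, u) = -91 - 341 = -432)
Q(h, T) = T + h
L(g(7, 25), 46) + Q(-412, 530) = -432 + (530 - 412) = -432 + 118 = -314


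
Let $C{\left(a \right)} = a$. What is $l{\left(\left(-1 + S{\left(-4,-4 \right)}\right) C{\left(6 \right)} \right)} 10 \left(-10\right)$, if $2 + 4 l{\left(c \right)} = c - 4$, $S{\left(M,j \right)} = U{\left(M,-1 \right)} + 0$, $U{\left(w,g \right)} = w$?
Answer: $900$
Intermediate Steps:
$S{\left(M,j \right)} = M$ ($S{\left(M,j \right)} = M + 0 = M$)
$l{\left(c \right)} = - \frac{3}{2} + \frac{c}{4}$ ($l{\left(c \right)} = - \frac{1}{2} + \frac{c - 4}{4} = - \frac{1}{2} + \frac{-4 + c}{4} = - \frac{1}{2} + \left(-1 + \frac{c}{4}\right) = - \frac{3}{2} + \frac{c}{4}$)
$l{\left(\left(-1 + S{\left(-4,-4 \right)}\right) C{\left(6 \right)} \right)} 10 \left(-10\right) = \left(- \frac{3}{2} + \frac{\left(-1 - 4\right) 6}{4}\right) 10 \left(-10\right) = \left(- \frac{3}{2} + \frac{\left(-5\right) 6}{4}\right) 10 \left(-10\right) = \left(- \frac{3}{2} + \frac{1}{4} \left(-30\right)\right) 10 \left(-10\right) = \left(- \frac{3}{2} - \frac{15}{2}\right) 10 \left(-10\right) = \left(-9\right) 10 \left(-10\right) = \left(-90\right) \left(-10\right) = 900$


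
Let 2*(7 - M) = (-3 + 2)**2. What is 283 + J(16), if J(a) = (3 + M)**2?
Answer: 1493/4 ≈ 373.25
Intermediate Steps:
M = 13/2 (M = 7 - (-3 + 2)**2/2 = 7 - 1/2*(-1)**2 = 7 - 1/2*1 = 7 - 1/2 = 13/2 ≈ 6.5000)
J(a) = 361/4 (J(a) = (3 + 13/2)**2 = (19/2)**2 = 361/4)
283 + J(16) = 283 + 361/4 = 1493/4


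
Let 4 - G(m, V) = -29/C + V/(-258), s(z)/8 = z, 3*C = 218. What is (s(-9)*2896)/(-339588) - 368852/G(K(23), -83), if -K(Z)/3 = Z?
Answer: -1111891886203/12291199 ≈ -90463.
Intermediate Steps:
C = 218/3 (C = (1/3)*218 = 218/3 ≈ 72.667)
s(z) = 8*z
K(Z) = -3*Z
G(m, V) = 959/218 + V/258 (G(m, V) = 4 - (-29/218/3 + V/(-258)) = 4 - (-29*3/218 + V*(-1/258)) = 4 - (-87/218 - V/258) = 4 + (87/218 + V/258) = 959/218 + V/258)
(s(-9)*2896)/(-339588) - 368852/G(K(23), -83) = ((8*(-9))*2896)/(-339588) - 368852/(959/218 + (1/258)*(-83)) = -72*2896*(-1/339588) - 368852/(959/218 - 83/258) = -208512*(-1/339588) - 368852/57332/14061 = 5792/9433 - 368852*14061/57332 = 5792/9433 - 117873363/1303 = -1111891886203/12291199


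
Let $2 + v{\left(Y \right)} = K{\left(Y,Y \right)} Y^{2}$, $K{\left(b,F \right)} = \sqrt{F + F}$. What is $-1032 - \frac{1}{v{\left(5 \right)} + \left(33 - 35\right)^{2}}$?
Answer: $- \frac{3222935}{3123} - \frac{25 \sqrt{10}}{6246} \approx -1032.0$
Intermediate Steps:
$K{\left(b,F \right)} = \sqrt{2} \sqrt{F}$ ($K{\left(b,F \right)} = \sqrt{2 F} = \sqrt{2} \sqrt{F}$)
$v{\left(Y \right)} = -2 + \sqrt{2} Y^{\frac{5}{2}}$ ($v{\left(Y \right)} = -2 + \sqrt{2} \sqrt{Y} Y^{2} = -2 + \sqrt{2} Y^{\frac{5}{2}}$)
$-1032 - \frac{1}{v{\left(5 \right)} + \left(33 - 35\right)^{2}} = -1032 - \frac{1}{\left(-2 + \sqrt{2} \cdot 5^{\frac{5}{2}}\right) + \left(33 - 35\right)^{2}} = -1032 - \frac{1}{\left(-2 + \sqrt{2} \cdot 25 \sqrt{5}\right) + \left(-2\right)^{2}} = -1032 - \frac{1}{\left(-2 + 25 \sqrt{10}\right) + 4} = -1032 - \frac{1}{2 + 25 \sqrt{10}}$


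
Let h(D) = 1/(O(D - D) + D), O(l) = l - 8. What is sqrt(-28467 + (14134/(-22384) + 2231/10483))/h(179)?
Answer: 171*I*sqrt(97965840962192523914)/58662868 ≈ 28852.0*I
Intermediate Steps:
O(l) = -8 + l
h(D) = 1/(-8 + D) (h(D) = 1/((-8 + (D - D)) + D) = 1/((-8 + 0) + D) = 1/(-8 + D))
sqrt(-28467 + (14134/(-22384) + 2231/10483))/h(179) = sqrt(-28467 + (14134/(-22384) + 2231/10483))/(1/(-8 + 179)) = sqrt(-28467 + (14134*(-1/22384) + 2231*(1/10483)))/(1/171) = sqrt(-28467 + (-7067/11192 + 2231/10483))/(1/171) = sqrt(-28467 - 49114009/117325736)*171 = sqrt(-3339960840721/117325736)*171 = (I*sqrt(97965840962192523914)/58662868)*171 = 171*I*sqrt(97965840962192523914)/58662868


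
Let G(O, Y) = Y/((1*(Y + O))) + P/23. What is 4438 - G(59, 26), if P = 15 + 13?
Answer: 8673312/1955 ≈ 4436.5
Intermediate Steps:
P = 28
G(O, Y) = 28/23 + Y/(O + Y) (G(O, Y) = Y/((1*(Y + O))) + 28/23 = Y/((1*(O + Y))) + 28*(1/23) = Y/(O + Y) + 28/23 = 28/23 + Y/(O + Y))
4438 - G(59, 26) = 4438 - (28*59 + 51*26)/(23*(59 + 26)) = 4438 - (1652 + 1326)/(23*85) = 4438 - 2978/(23*85) = 4438 - 1*2978/1955 = 4438 - 2978/1955 = 8673312/1955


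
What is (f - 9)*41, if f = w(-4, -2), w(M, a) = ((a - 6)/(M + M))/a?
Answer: -779/2 ≈ -389.50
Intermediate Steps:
w(M, a) = (-6 + a)/(2*M*a) (w(M, a) = ((-6 + a)/((2*M)))/a = ((-6 + a)*(1/(2*M)))/a = ((-6 + a)/(2*M))/a = (-6 + a)/(2*M*a))
f = -½ (f = (½)*(-6 - 2)/(-4*(-2)) = (½)*(-¼)*(-½)*(-8) = -½ ≈ -0.50000)
(f - 9)*41 = (-½ - 9)*41 = -19/2*41 = -779/2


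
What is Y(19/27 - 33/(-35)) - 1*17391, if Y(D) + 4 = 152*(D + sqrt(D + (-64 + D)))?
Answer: -16201763/945 + 304*I*sqrt(1505910)/315 ≈ -17145.0 + 1184.3*I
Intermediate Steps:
Y(D) = -4 + 152*D + 152*sqrt(-64 + 2*D) (Y(D) = -4 + 152*(D + sqrt(D + (-64 + D))) = -4 + 152*(D + sqrt(-64 + 2*D)) = -4 + (152*D + 152*sqrt(-64 + 2*D)) = -4 + 152*D + 152*sqrt(-64 + 2*D))
Y(19/27 - 33/(-35)) - 1*17391 = (-4 + 152*(19/27 - 33/(-35)) + 152*sqrt(-64 + 2*(19/27 - 33/(-35)))) - 1*17391 = (-4 + 152*(19*(1/27) - 33*(-1/35)) + 152*sqrt(-64 + 2*(19*(1/27) - 33*(-1/35)))) - 17391 = (-4 + 152*(19/27 + 33/35) + 152*sqrt(-64 + 2*(19/27 + 33/35))) - 17391 = (-4 + 152*(1556/945) + 152*sqrt(-64 + 2*(1556/945))) - 17391 = (-4 + 236512/945 + 152*sqrt(-64 + 3112/945)) - 17391 = (-4 + 236512/945 + 152*sqrt(-57368/945)) - 17391 = (-4 + 236512/945 + 152*(2*I*sqrt(1505910)/315)) - 17391 = (-4 + 236512/945 + 304*I*sqrt(1505910)/315) - 17391 = (232732/945 + 304*I*sqrt(1505910)/315) - 17391 = -16201763/945 + 304*I*sqrt(1505910)/315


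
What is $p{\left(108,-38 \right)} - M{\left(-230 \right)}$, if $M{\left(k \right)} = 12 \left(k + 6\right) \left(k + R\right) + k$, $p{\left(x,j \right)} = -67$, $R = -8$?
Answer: $-639581$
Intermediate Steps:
$M{\left(k \right)} = k + 12 \left(-8 + k\right) \left(6 + k\right)$ ($M{\left(k \right)} = 12 \left(k + 6\right) \left(k - 8\right) + k = 12 \left(6 + k\right) \left(-8 + k\right) + k = 12 \left(-8 + k\right) \left(6 + k\right) + k = k + 12 \left(-8 + k\right) \left(6 + k\right)$)
$p{\left(108,-38 \right)} - M{\left(-230 \right)} = -67 - \left(-576 - -5290 + 12 \left(-230\right)^{2}\right) = -67 - \left(-576 + 5290 + 12 \cdot 52900\right) = -67 - \left(-576 + 5290 + 634800\right) = -67 - 639514 = -639581$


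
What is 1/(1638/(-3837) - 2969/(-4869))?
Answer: 6227451/1138877 ≈ 5.4681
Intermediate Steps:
1/(1638/(-3837) - 2969/(-4869)) = 1/(1638*(-1/3837) - 2969*(-1/4869)) = 1/(-546/1279 + 2969/4869) = 1/(1138877/6227451) = 6227451/1138877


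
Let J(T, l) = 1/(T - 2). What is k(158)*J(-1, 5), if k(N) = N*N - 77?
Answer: -24887/3 ≈ -8295.7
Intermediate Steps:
J(T, l) = 1/(-2 + T)
k(N) = -77 + N**2 (k(N) = N**2 - 77 = -77 + N**2)
k(158)*J(-1, 5) = (-77 + 158**2)/(-2 - 1) = (-77 + 24964)/(-3) = 24887*(-1/3) = -24887/3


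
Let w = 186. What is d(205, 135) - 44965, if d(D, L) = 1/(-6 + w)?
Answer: -8093699/180 ≈ -44965.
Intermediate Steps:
d(D, L) = 1/180 (d(D, L) = 1/(-6 + 186) = 1/180)
d(205, 135) - 44965 = 1/180 - 44965 = -8093699/180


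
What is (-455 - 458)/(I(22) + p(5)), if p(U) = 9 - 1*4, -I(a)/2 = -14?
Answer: -83/3 ≈ -27.667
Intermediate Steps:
I(a) = 28 (I(a) = -2*(-14) = 28)
p(U) = 5 (p(U) = 9 - 4 = 5)
(-455 - 458)/(I(22) + p(5)) = (-455 - 458)/(28 + 5) = -913/33 = -913*1/33 = -83/3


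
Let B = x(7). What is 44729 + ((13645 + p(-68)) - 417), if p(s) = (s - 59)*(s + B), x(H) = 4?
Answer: 66085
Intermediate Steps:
B = 4
p(s) = (-59 + s)*(4 + s) (p(s) = (s - 59)*(s + 4) = (-59 + s)*(4 + s))
44729 + ((13645 + p(-68)) - 417) = 44729 + ((13645 + (-236 + (-68)² - 55*(-68))) - 417) = 44729 + ((13645 + (-236 + 4624 + 3740)) - 417) = 44729 + ((13645 + 8128) - 417) = 44729 + (21773 - 417) = 44729 + 21356 = 66085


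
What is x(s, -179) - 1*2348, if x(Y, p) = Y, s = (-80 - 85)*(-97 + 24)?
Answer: 9697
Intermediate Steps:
s = 12045 (s = -165*(-73) = 12045)
x(s, -179) - 1*2348 = 12045 - 1*2348 = 12045 - 2348 = 9697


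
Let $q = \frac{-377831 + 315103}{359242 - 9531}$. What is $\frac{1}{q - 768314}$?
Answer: $- \frac{349711}{268687919982} \approx -1.3016 \cdot 10^{-6}$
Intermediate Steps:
$q = - \frac{62728}{349711} \approx -0.17937$
$\frac{1}{q - 768314} = \frac{1}{- \frac{62728}{349711} - 768314} = \frac{1}{- \frac{268687919982}{349711}} = - \frac{349711}{268687919982}$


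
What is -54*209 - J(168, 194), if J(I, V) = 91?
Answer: -11377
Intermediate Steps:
-54*209 - J(168, 194) = -54*209 - 1*91 = -11286 - 91 = -11377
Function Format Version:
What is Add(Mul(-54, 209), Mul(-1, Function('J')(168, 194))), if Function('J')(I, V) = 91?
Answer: -11377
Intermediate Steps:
Add(Mul(-54, 209), Mul(-1, Function('J')(168, 194))) = Add(Mul(-54, 209), Mul(-1, 91)) = Add(-11286, -91) = -11377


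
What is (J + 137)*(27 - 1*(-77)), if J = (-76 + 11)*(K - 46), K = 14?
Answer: 230568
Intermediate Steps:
J = 2080 (J = (-76 + 11)*(14 - 46) = -65*(-32) = 2080)
(J + 137)*(27 - 1*(-77)) = (2080 + 137)*(27 - 1*(-77)) = 2217*(27 + 77) = 2217*104 = 230568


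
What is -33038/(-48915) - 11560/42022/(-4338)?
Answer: 18589845432/27520943185 ≈ 0.67548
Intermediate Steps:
-33038/(-48915) - 11560/42022/(-4338) = -33038*(-1/48915) - 11560*1/42022*(-1/4338) = 33038/48915 - 5780/21011*(-1/4338) = 33038/48915 + 2890/45572859 = 18589845432/27520943185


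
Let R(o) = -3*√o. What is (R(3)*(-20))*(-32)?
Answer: -1920*√3 ≈ -3325.5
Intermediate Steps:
(R(3)*(-20))*(-32) = (-3*√3*(-20))*(-32) = (60*√3)*(-32) = -1920*√3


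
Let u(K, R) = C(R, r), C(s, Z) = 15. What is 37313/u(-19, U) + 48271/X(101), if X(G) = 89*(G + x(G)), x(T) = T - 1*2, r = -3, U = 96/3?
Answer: 132979093/53400 ≈ 2490.2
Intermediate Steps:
U = 32 (U = 96*(⅓) = 32)
x(T) = -2 + T (x(T) = T - 2 = -2 + T)
u(K, R) = 15
X(G) = -178 + 178*G (X(G) = 89*(G + (-2 + G)) = 89*(-2 + 2*G) = -178 + 178*G)
37313/u(-19, U) + 48271/X(101) = 37313/15 + 48271/(-178 + 178*101) = 37313*(1/15) + 48271/(-178 + 17978) = 37313/15 + 48271/17800 = 132979093/53400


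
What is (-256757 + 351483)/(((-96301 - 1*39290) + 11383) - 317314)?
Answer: -47363/220761 ≈ -0.21454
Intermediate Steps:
(-256757 + 351483)/(((-96301 - 1*39290) + 11383) - 317314) = 94726/(((-96301 - 39290) + 11383) - 317314) = 94726/((-135591 + 11383) - 317314) = 94726/(-124208 - 317314) = 94726/(-441522) = 94726*(-1/441522) = -47363/220761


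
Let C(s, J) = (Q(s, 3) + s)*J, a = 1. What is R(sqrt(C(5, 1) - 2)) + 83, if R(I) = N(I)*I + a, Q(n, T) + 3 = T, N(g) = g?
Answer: 87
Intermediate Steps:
Q(n, T) = -3 + T
C(s, J) = J*s (C(s, J) = ((-3 + 3) + s)*J = (0 + s)*J = s*J = J*s)
R(I) = 1 + I**2 (R(I) = I*I + 1 = I**2 + 1 = 1 + I**2)
R(sqrt(C(5, 1) - 2)) + 83 = (1 + (sqrt(1*5 - 2))**2) + 83 = (1 + (sqrt(5 - 2))**2) + 83 = (1 + (sqrt(3))**2) + 83 = (1 + 3) + 83 = 4 + 83 = 87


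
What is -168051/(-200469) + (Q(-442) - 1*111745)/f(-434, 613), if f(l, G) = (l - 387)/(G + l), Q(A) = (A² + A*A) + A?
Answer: -3331671208540/54861683 ≈ -60729.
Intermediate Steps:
Q(A) = A + 2*A² (Q(A) = (A² + A²) + A = 2*A² + A = A + 2*A²)
f(l, G) = (-387 + l)/(G + l)
-168051/(-200469) + (Q(-442) - 1*111745)/f(-434, 613) = -168051/(-200469) + (-442*(1 + 2*(-442)) - 1*111745)/(((-387 - 434)/(613 - 434))) = -168051*(-1/200469) + (-442*(1 - 884) - 111745)/((-821/179)) = 56017/66823 + (-442*(-883) - 111745)/(((1/179)*(-821))) = 56017/66823 + (390286 - 111745)/(-821/179) = 56017/66823 + 278541*(-179/821) = 56017/66823 - 49858839/821 = -3331671208540/54861683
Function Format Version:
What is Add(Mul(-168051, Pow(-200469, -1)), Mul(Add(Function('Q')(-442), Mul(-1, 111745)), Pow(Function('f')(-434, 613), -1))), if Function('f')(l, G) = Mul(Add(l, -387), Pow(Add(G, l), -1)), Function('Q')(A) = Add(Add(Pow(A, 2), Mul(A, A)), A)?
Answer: Rational(-3331671208540, 54861683) ≈ -60729.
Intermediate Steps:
Function('Q')(A) = Add(A, Mul(2, Pow(A, 2))) (Function('Q')(A) = Add(Add(Pow(A, 2), Pow(A, 2)), A) = Add(Mul(2, Pow(A, 2)), A) = Add(A, Mul(2, Pow(A, 2))))
Function('f')(l, G) = Mul(Pow(Add(G, l), -1), Add(-387, l)) (Function('f')(l, G) = Mul(Add(-387, l), Pow(Add(G, l), -1)) = Mul(Pow(Add(G, l), -1), Add(-387, l)))
Add(Mul(-168051, Pow(-200469, -1)), Mul(Add(Function('Q')(-442), Mul(-1, 111745)), Pow(Function('f')(-434, 613), -1))) = Add(Mul(-168051, Pow(-200469, -1)), Mul(Add(Mul(-442, Add(1, Mul(2, -442))), Mul(-1, 111745)), Pow(Mul(Pow(Add(613, -434), -1), Add(-387, -434)), -1))) = Add(Mul(-168051, Rational(-1, 200469)), Mul(Add(Mul(-442, Add(1, -884)), -111745), Pow(Mul(Pow(179, -1), -821), -1))) = Add(Rational(56017, 66823), Mul(Add(Mul(-442, -883), -111745), Pow(Mul(Rational(1, 179), -821), -1))) = Add(Rational(56017, 66823), Mul(Add(390286, -111745), Pow(Rational(-821, 179), -1))) = Add(Rational(56017, 66823), Mul(278541, Rational(-179, 821))) = Add(Rational(56017, 66823), Rational(-49858839, 821)) = Rational(-3331671208540, 54861683)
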